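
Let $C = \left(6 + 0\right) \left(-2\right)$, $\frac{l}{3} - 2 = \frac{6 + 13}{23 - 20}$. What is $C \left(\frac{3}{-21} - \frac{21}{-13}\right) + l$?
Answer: $\frac{667}{91} \approx 7.3297$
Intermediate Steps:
$l = 25$ ($l = 6 + 3 \frac{6 + 13}{23 - 20} = 6 + 3 \cdot \frac{19}{3} = 6 + 19 = 25$)
$C = -12$ ($C = 6 \left(-2\right) = -12$)
$C \left(\frac{3}{-21} - \frac{21}{-13}\right) + l = - 12 \left(\frac{3}{-21} - \frac{21}{-13}\right) + 25 = - 12 \left(3 \left(- \frac{1}{21}\right) - - \frac{21}{13}\right) + 25 = - 12 \left(- \frac{1}{7} + \frac{21}{13}\right) + 25 = \left(-12\right) \frac{134}{91} + 25 = - \frac{1608}{91} + 25 = \frac{667}{91}$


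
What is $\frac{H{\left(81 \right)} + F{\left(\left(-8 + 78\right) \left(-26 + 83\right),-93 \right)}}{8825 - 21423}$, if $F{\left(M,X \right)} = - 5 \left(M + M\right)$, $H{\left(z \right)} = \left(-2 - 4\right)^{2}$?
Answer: $\frac{19932}{6299} \approx 3.1643$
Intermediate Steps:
$H{\left(z \right)} = 36$ ($H{\left(z \right)} = \left(-6\right)^{2} = 36$)
$F{\left(M,X \right)} = - 10 M$ ($F{\left(M,X \right)} = - 5 \cdot 2 M = - 10 M$)
$\frac{H{\left(81 \right)} + F{\left(\left(-8 + 78\right) \left(-26 + 83\right),-93 \right)}}{8825 - 21423} = \frac{36 - 10 \left(-8 + 78\right) \left(-26 + 83\right)}{8825 - 21423} = \frac{36 - 10 \cdot 70 \cdot 57}{-12598} = \left(36 - 39900\right) \left(- \frac{1}{12598}\right) = \left(-39864\right) \left(- \frac{1}{12598}\right) = \frac{19932}{6299}$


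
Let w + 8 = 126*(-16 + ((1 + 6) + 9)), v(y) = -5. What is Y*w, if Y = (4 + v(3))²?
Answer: -8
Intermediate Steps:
Y = 1 (Y = (4 - 5)² = (-1)² = 1)
w = -8 (w = -8 + 126*(-16 + ((1 + 6) + 9)) = -8 + 126*(-16 + (7 + 9)) = -8 + 126*(-16 + 16) = -8 + 126*0 = -8 + 0 = -8)
Y*w = 1*(-8) = -8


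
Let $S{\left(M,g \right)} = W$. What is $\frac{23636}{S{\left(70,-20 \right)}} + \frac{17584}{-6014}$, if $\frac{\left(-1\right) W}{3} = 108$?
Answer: $- \frac{18480515}{243567} \approx -75.875$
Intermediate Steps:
$W = -324$ ($W = \left(-3\right) 108 = -324$)
$S{\left(M,g \right)} = -324$
$\frac{23636}{S{\left(70,-20 \right)}} + \frac{17584}{-6014} = \frac{23636}{-324} + \frac{17584}{-6014} = 23636 \left(- \frac{1}{324}\right) + 17584 \left(- \frac{1}{6014}\right) = - \frac{5909}{81} - \frac{8792}{3007} = - \frac{18480515}{243567}$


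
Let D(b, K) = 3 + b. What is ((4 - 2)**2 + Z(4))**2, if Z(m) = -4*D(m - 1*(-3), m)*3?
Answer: 13456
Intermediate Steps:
Z(m) = -72 - 12*m (Z(m) = -4*(3 + (m - 1*(-3)))*3 = -4*(3 + (m + 3))*3 = -4*(3 + (3 + m))*3 = -4*(6 + m)*3 = (-24 - 4*m)*3 = -72 - 12*m)
((4 - 2)**2 + Z(4))**2 = ((4 - 2)**2 + (-72 - 12*4))**2 = (2**2 + (-72 - 48))**2 = (4 - 120)**2 = (-116)**2 = 13456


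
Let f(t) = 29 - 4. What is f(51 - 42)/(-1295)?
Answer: -5/259 ≈ -0.019305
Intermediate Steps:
f(t) = 25
f(51 - 42)/(-1295) = 25/(-1295) = 25*(-1/1295) = -5/259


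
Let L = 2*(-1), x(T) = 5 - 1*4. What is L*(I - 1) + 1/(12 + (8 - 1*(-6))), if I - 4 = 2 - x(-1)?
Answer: -207/26 ≈ -7.9615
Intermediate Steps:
x(T) = 1 (x(T) = 5 - 4 = 1)
L = -2
I = 5 (I = 4 + (2 - 1*1) = 4 + (2 - 1) = 4 + 1 = 5)
L*(I - 1) + 1/(12 + (8 - 1*(-6))) = -2*(5 - 1) + 1/(12 + (8 - 1*(-6))) = -2*4 + 1/(12 + (8 + 6)) = -8 + 1/(12 + 14) = -8 + 1/26 = -207/26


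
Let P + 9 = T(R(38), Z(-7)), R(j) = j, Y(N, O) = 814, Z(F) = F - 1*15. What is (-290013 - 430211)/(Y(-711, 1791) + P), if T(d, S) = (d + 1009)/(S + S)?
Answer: -31689856/34373 ≈ -921.94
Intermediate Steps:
Z(F) = -15 + F (Z(F) = F - 15 = -15 + F)
T(d, S) = (1009 + d)/(2*S) (T(d, S) = (1009 + d)/((2*S)) = (1009 + d)*(1/(2*S)) = (1009 + d)/(2*S))
P = -1443/44 (P = -9 + (1009 + 38)/(2*(-15 - 7)) = -9 + (½)*1047/(-22) = -9 + (½)*(-1/22)*1047 = -9 - 1047/44 = -1443/44 ≈ -32.795)
(-290013 - 430211)/(Y(-711, 1791) + P) = (-290013 - 430211)/(814 - 1443/44) = -720224/34373/44 = -720224*44/34373 = -31689856/34373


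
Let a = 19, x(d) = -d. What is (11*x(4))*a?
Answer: -836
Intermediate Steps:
(11*x(4))*a = (11*(-1*4))*19 = (11*(-4))*19 = -44*19 = -836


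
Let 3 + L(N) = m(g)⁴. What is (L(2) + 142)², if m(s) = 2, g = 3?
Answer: 24025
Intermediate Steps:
L(N) = 13 (L(N) = -3 + 2⁴ = -3 + 16 = 13)
(L(2) + 142)² = (13 + 142)² = 155² = 24025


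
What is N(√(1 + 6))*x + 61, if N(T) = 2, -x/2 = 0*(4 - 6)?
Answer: 61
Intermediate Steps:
x = 0 (x = -0*(4 - 6) = -0*(-2) = -2*0 = 0)
N(√(1 + 6))*x + 61 = 2*0 + 61 = 0 + 61 = 61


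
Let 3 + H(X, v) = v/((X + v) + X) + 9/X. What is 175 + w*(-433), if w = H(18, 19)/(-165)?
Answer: 1024543/6050 ≈ 169.35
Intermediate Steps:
H(X, v) = -3 + 9/X + v/(v + 2*X) (H(X, v) = -3 + (v/((X + v) + X) + 9/X) = -3 + (v/(v + 2*X) + 9/X) = -3 + (9/X + v/(v + 2*X)) = -3 + 9/X + v/(v + 2*X))
w = 79/6050 (w = ((-6*18² + 9*19 + 18*18 - 2*18*19)/(18*(19 + 2*18)))/(-165) = ((-6*324 + 171 + 324 - 684)/(18*(19 + 36)))*(-1/165) = ((1/18)*(-1944 + 171 + 324 - 684)/55)*(-1/165) = ((1/18)*(1/55)*(-2133))*(-1/165) = -237/110*(-1/165) = 79/6050 ≈ 0.013058)
175 + w*(-433) = 175 + (79/6050)*(-433) = 175 - 34207/6050 = 1024543/6050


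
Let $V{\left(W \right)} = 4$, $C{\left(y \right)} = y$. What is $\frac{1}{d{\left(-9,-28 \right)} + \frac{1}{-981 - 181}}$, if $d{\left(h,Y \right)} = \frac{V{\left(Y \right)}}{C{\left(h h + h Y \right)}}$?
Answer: $\frac{386946}{4315} \approx 89.675$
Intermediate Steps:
$d{\left(h,Y \right)} = \frac{4}{h^{2} + Y h}$ ($d{\left(h,Y \right)} = \frac{4}{h h + h Y} = \frac{4}{h^{2} + Y h}$)
$\frac{1}{d{\left(-9,-28 \right)} + \frac{1}{-981 - 181}} = \frac{1}{\frac{4}{\left(-9\right) \left(-28 - 9\right)} + \frac{1}{-981 - 181}} = \frac{1}{4 \left(- \frac{1}{9}\right) \frac{1}{-37} + \frac{1}{-1162}} = \frac{1}{4 \left(- \frac{1}{9}\right) \left(- \frac{1}{37}\right) - \frac{1}{1162}} = \frac{1}{\frac{4}{333} - \frac{1}{1162}} = \frac{1}{\frac{4315}{386946}} = \frac{386946}{4315}$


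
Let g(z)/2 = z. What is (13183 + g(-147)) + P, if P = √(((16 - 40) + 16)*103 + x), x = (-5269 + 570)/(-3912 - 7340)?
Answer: 12889 + 3*I*√2896436393/5626 ≈ 12889.0 + 28.698*I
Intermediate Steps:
x = 4699/11252 (x = -4699/(-11252) = -4699*(-1/11252) = 4699/11252 ≈ 0.41761)
g(z) = 2*z
P = 3*I*√2896436393/5626 (P = √(((16 - 40) + 16)*103 + 4699/11252) = √((-24 + 16)*103 + 4699/11252) = √(-8*103 + 4699/11252) = √(-824 + 4699/11252) = √(-9266949/11252) = 3*I*√2896436393/5626 ≈ 28.698*I)
(13183 + g(-147)) + P = (13183 + 2*(-147)) + 3*I*√2896436393/5626 = (13183 - 294) + 3*I*√2896436393/5626 = 12889 + 3*I*√2896436393/5626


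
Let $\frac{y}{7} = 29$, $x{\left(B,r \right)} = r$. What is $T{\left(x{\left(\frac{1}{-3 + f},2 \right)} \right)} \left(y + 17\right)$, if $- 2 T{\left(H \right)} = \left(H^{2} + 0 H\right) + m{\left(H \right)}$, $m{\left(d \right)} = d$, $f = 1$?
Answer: $-660$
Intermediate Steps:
$T{\left(H \right)} = - \frac{H}{2} - \frac{H^{2}}{2}$ ($T{\left(H \right)} = - \frac{\left(H^{2} + 0 H\right) + H}{2} = - \frac{\left(H^{2} + 0\right) + H}{2} = - \frac{H^{2} + H}{2} = - \frac{H + H^{2}}{2} = - \frac{H}{2} - \frac{H^{2}}{2}$)
$y = 203$ ($y = 7 \cdot 29 = 203$)
$T{\left(x{\left(\frac{1}{-3 + f},2 \right)} \right)} \left(y + 17\right) = \frac{1}{2} \cdot 2 \left(-1 - 2\right) \left(203 + 17\right) = \frac{1}{2} \cdot 2 \left(-1 - 2\right) 220 = \frac{1}{2} \cdot 2 \left(-3\right) 220 = \left(-3\right) 220 = -660$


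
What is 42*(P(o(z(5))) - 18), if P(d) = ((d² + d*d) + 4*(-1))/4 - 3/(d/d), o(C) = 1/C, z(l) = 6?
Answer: -11081/12 ≈ -923.42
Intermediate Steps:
P(d) = -4 + d²/2 (P(d) = ((d² + d²) - 4)*(¼) - 3/1 = (2*d² - 4)*(¼) - 3*1 = (-4 + 2*d²)*(¼) - 3 = (-1 + d²/2) - 3 = -4 + d²/2)
42*(P(o(z(5))) - 18) = 42*((-4 + (1/6)²/2) - 18) = 42*((-4 + (⅙)²/2) - 18) = 42*((-4 + (½)*(1/36)) - 18) = 42*((-4 + 1/72) - 18) = 42*(-287/72 - 18) = 42*(-1583/72) = -11081/12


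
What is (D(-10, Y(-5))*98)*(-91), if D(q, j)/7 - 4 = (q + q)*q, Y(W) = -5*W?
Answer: -12734904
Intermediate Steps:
D(q, j) = 28 + 14*q**2 (D(q, j) = 28 + 7*((q + q)*q) = 28 + 7*((2*q)*q) = 28 + 7*(2*q**2) = 28 + 14*q**2)
(D(-10, Y(-5))*98)*(-91) = ((28 + 14*(-10)**2)*98)*(-91) = ((28 + 14*100)*98)*(-91) = ((28 + 1400)*98)*(-91) = (1428*98)*(-91) = 139944*(-91) = -12734904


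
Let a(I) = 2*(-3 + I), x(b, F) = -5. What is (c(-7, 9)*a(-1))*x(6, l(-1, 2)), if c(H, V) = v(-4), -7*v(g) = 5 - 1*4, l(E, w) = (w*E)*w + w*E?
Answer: -40/7 ≈ -5.7143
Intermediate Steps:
l(E, w) = E*w + E*w² (l(E, w) = (E*w)*w + E*w = E*w² + E*w = E*w + E*w²)
v(g) = -⅐ (v(g) = -(5 - 1*4)/7 = -(5 - 4)/7 = -⅐*1 = -⅐)
a(I) = -6 + 2*I
c(H, V) = -⅐
(c(-7, 9)*a(-1))*x(6, l(-1, 2)) = -(-6 + 2*(-1))/7*(-5) = -(-6 - 2)/7*(-5) = -⅐*(-8)*(-5) = (8/7)*(-5) = -40/7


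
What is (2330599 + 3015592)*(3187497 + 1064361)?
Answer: 22731244972878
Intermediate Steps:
(2330599 + 3015592)*(3187497 + 1064361) = 5346191*4251858 = 22731244972878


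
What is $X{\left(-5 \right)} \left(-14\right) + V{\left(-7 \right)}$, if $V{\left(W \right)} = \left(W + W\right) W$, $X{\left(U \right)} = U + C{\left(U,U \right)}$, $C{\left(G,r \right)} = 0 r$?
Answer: $168$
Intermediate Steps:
$C{\left(G,r \right)} = 0$
$X{\left(U \right)} = U$ ($X{\left(U \right)} = U + 0 = U$)
$V{\left(W \right)} = 2 W^{2}$ ($V{\left(W \right)} = 2 W W = 2 W^{2}$)
$X{\left(-5 \right)} \left(-14\right) + V{\left(-7 \right)} = \left(-5\right) \left(-14\right) + 2 \left(-7\right)^{2} = 70 + 2 \cdot 49 = 70 + 98 = 168$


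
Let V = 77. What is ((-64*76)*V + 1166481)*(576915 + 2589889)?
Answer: 2507959928212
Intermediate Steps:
((-64*76)*V + 1166481)*(576915 + 2589889) = (-64*76*77 + 1166481)*(576915 + 2589889) = (-4864*77 + 1166481)*3166804 = (-374528 + 1166481)*3166804 = 791953*3166804 = 2507959928212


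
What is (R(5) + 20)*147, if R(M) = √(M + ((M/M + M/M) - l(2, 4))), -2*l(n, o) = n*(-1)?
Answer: 2940 + 147*√6 ≈ 3300.1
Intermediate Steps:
l(n, o) = n/2 (l(n, o) = -n*(-1)/2 = -(-1)*n/2 = n/2)
R(M) = √(1 + M) (R(M) = √(M + ((M/M + M/M) - 2/2)) = √(M + ((1 + 1) - 1*1)) = √(M + (2 - 1)) = √(M + 1) = √(1 + M))
(R(5) + 20)*147 = (√(1 + 5) + 20)*147 = (√6 + 20)*147 = (20 + √6)*147 = 2940 + 147*√6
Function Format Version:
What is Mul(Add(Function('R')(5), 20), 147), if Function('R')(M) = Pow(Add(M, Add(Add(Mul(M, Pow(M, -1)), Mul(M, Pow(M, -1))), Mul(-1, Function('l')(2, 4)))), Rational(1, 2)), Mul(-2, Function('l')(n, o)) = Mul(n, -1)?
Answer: Add(2940, Mul(147, Pow(6, Rational(1, 2)))) ≈ 3300.1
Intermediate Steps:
Function('l')(n, o) = Mul(Rational(1, 2), n) (Function('l')(n, o) = Mul(Rational(-1, 2), Mul(n, -1)) = Mul(Rational(-1, 2), Mul(-1, n)) = Mul(Rational(1, 2), n))
Function('R')(M) = Pow(Add(1, M), Rational(1, 2)) (Function('R')(M) = Pow(Add(M, Add(Add(Mul(M, Pow(M, -1)), Mul(M, Pow(M, -1))), Mul(-1, Mul(Rational(1, 2), 2)))), Rational(1, 2)) = Pow(Add(M, Add(Add(1, 1), Mul(-1, 1))), Rational(1, 2)) = Pow(Add(M, Add(2, -1)), Rational(1, 2)) = Pow(Add(M, 1), Rational(1, 2)) = Pow(Add(1, M), Rational(1, 2)))
Mul(Add(Function('R')(5), 20), 147) = Mul(Add(Pow(Add(1, 5), Rational(1, 2)), 20), 147) = Mul(Add(Pow(6, Rational(1, 2)), 20), 147) = Mul(Add(20, Pow(6, Rational(1, 2))), 147) = Add(2940, Mul(147, Pow(6, Rational(1, 2))))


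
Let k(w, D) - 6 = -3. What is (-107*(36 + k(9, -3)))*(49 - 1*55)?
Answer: 25038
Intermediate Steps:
k(w, D) = 3 (k(w, D) = 6 - 3 = 3)
(-107*(36 + k(9, -3)))*(49 - 1*55) = (-107*(36 + 3))*(49 - 1*55) = (-107*39)*(49 - 55) = -4173*(-6) = 25038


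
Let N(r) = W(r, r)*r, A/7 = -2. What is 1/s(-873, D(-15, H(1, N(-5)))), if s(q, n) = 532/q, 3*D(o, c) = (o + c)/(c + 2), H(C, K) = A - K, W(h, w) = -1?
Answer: -873/532 ≈ -1.6410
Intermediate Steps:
A = -14 (A = 7*(-2) = -14)
N(r) = -r
H(C, K) = -14 - K
D(o, c) = (c + o)/(3*(2 + c)) (D(o, c) = ((o + c)/(c + 2))/3 = ((c + o)/(2 + c))/3 = (c + o)/(3*(2 + c)))
1/s(-873, D(-15, H(1, N(-5)))) = 1/(532/(-873)) = 1/(532*(-1/873)) = 1/(-532/873) = -873/532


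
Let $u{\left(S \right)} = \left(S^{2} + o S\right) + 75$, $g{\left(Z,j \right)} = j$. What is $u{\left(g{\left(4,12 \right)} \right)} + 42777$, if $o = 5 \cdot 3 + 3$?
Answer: $43212$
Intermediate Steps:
$o = 18$ ($o = 15 + 3 = 18$)
$u{\left(S \right)} = 75 + S^{2} + 18 S$ ($u{\left(S \right)} = \left(S^{2} + 18 S\right) + 75 = 75 + S^{2} + 18 S$)
$u{\left(g{\left(4,12 \right)} \right)} + 42777 = \left(75 + 12^{2} + 18 \cdot 12\right) + 42777 = \left(75 + 144 + 216\right) + 42777 = 435 + 42777 = 43212$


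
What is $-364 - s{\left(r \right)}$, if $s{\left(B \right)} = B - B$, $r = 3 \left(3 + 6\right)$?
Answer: $-364$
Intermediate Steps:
$r = 27$ ($r = 3 \cdot 9 = 27$)
$s{\left(B \right)} = 0$
$-364 - s{\left(r \right)} = -364 - 0 = -364 + 0 = -364$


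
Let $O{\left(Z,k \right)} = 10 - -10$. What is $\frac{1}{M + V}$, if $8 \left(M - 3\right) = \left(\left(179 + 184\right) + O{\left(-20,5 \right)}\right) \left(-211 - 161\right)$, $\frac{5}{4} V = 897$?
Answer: $- \frac{10}{170889} \approx -5.8518 \cdot 10^{-5}$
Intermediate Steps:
$O{\left(Z,k \right)} = 20$ ($O{\left(Z,k \right)} = 10 + 10 = 20$)
$V = \frac{3588}{5}$ ($V = \frac{4}{5} \cdot 897 = \frac{3588}{5} \approx 717.6$)
$M = - \frac{35613}{2}$ ($M = 3 + \frac{\left(\left(179 + 184\right) + 20\right) \left(-211 - 161\right)}{8} = 3 + \frac{\left(363 + 20\right) \left(-372\right)}{8} = 3 + \frac{383 \left(-372\right)}{8} = 3 + \frac{1}{8} \left(-142476\right) = 3 - \frac{35619}{2} = - \frac{35613}{2} \approx -17807.0$)
$\frac{1}{M + V} = \frac{1}{- \frac{35613}{2} + \frac{3588}{5}} = \frac{1}{- \frac{170889}{10}} = - \frac{10}{170889}$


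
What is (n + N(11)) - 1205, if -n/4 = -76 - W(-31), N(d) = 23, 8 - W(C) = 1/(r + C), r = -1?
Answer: -6767/8 ≈ -845.88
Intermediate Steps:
W(C) = 8 - 1/(-1 + C)
n = 2689/8 (n = -4*(-76 - (-9 + 8*(-31))/(-1 - 31)) = -4*(-76 - (-9 - 248)/(-32)) = -4*(-76 - (-1)*(-257)/32) = -4*(-76 - 1*257/32) = -4*(-76 - 257/32) = -4*(-2689/32) = 2689/8 ≈ 336.13)
(n + N(11)) - 1205 = (2689/8 + 23) - 1205 = 2873/8 - 1205 = -6767/8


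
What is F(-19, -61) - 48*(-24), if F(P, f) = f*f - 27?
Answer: 4846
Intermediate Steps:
F(P, f) = -27 + f² (F(P, f) = f² - 27 = -27 + f²)
F(-19, -61) - 48*(-24) = (-27 + (-61)²) - 48*(-24) = (-27 + 3721) - 1*(-1152) = 3694 + 1152 = 4846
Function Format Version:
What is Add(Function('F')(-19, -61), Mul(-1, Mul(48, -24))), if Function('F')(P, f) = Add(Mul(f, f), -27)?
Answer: 4846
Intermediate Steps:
Function('F')(P, f) = Add(-27, Pow(f, 2)) (Function('F')(P, f) = Add(Pow(f, 2), -27) = Add(-27, Pow(f, 2)))
Add(Function('F')(-19, -61), Mul(-1, Mul(48, -24))) = Add(Add(-27, Pow(-61, 2)), Mul(-1, Mul(48, -24))) = Add(Add(-27, 3721), Mul(-1, -1152)) = Add(3694, 1152) = 4846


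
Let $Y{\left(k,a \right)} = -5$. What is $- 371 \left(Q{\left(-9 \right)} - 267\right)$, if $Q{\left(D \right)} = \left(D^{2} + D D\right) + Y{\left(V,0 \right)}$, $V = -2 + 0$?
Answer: $40810$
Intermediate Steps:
$V = -2$
$Q{\left(D \right)} = -5 + 2 D^{2}$ ($Q{\left(D \right)} = \left(D^{2} + D D\right) - 5 = \left(D^{2} + D^{2}\right) - 5 = 2 D^{2} - 5 = -5 + 2 D^{2}$)
$- 371 \left(Q{\left(-9 \right)} - 267\right) = - 371 \left(\left(-5 + 2 \left(-9\right)^{2}\right) - 267\right) = - 371 \left(\left(-5 + 2 \cdot 81\right) - 267\right) = - 371 \left(\left(-5 + 162\right) - 267\right) = - 371 \left(157 - 267\right) = \left(-371\right) \left(-110\right) = 40810$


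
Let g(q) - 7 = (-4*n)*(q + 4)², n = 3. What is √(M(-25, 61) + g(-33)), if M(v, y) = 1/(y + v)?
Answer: I*√363059/6 ≈ 100.42*I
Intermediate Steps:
g(q) = 7 - 12*(4 + q)² (g(q) = 7 + (-4*3)*(q + 4)² = 7 - 12*(4 + q)²)
M(v, y) = 1/(v + y)
√(M(-25, 61) + g(-33)) = √(1/(-25 + 61) + (7 - 12*(4 - 33)²)) = √(1/36 + (7 - 12*(-29)²)) = √(1/36 + (7 - 12*841)) = √(1/36 + (7 - 10092)) = √(1/36 - 10085) = √(-363059/36) = I*√363059/6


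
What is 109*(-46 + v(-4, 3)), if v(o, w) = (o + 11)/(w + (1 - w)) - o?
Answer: -3815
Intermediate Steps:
v(o, w) = 11 (v(o, w) = (11 + o)/1 - o = (11 + o)*1 - o = (11 + o) - o = 11)
109*(-46 + v(-4, 3)) = 109*(-46 + 11) = 109*(-35) = -3815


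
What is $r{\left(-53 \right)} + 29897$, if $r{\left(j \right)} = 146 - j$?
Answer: $30096$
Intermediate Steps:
$r{\left(-53 \right)} + 29897 = \left(146 - -53\right) + 29897 = \left(146 + 53\right) + 29897 = 199 + 29897 = 30096$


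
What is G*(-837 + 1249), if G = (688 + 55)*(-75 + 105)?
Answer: 9183480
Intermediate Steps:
G = 22290 (G = 743*30 = 22290)
G*(-837 + 1249) = 22290*(-837 + 1249) = 22290*412 = 9183480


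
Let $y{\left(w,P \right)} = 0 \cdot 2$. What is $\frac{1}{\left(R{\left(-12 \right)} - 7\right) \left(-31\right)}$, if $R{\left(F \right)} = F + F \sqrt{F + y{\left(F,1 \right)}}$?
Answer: $\frac{19}{64759} - \frac{24 i \sqrt{3}}{64759} \approx 0.0002934 - 0.00064191 i$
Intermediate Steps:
$y{\left(w,P \right)} = 0$
$R{\left(F \right)} = F + F^{\frac{3}{2}}$ ($R{\left(F \right)} = F + F \sqrt{F + 0} = F + F \sqrt{F} = F + F^{\frac{3}{2}}$)
$\frac{1}{\left(R{\left(-12 \right)} - 7\right) \left(-31\right)} = \frac{1}{\left(\left(-12 + \left(-12\right)^{\frac{3}{2}}\right) - 7\right) \left(-31\right)} = \frac{1}{\left(\left(-12 - 24 i \sqrt{3}\right) - 7\right) \left(-31\right)} = \frac{1}{\left(-19 - 24 i \sqrt{3}\right) \left(-31\right)} = \frac{1}{589 + 744 i \sqrt{3}}$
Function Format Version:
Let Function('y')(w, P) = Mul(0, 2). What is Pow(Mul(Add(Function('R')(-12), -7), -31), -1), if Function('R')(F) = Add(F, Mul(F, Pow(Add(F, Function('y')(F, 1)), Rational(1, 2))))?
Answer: Add(Rational(19, 64759), Mul(Rational(-24, 64759), I, Pow(3, Rational(1, 2)))) ≈ Add(0.00029340, Mul(-0.00064191, I))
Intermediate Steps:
Function('y')(w, P) = 0
Function('R')(F) = Add(F, Pow(F, Rational(3, 2))) (Function('R')(F) = Add(F, Mul(F, Pow(Add(F, 0), Rational(1, 2)))) = Add(F, Mul(F, Pow(F, Rational(1, 2)))) = Add(F, Pow(F, Rational(3, 2))))
Pow(Mul(Add(Function('R')(-12), -7), -31), -1) = Pow(Mul(Add(Add(-12, Pow(-12, Rational(3, 2))), -7), -31), -1) = Pow(Mul(Add(Add(-12, Mul(-24, I, Pow(3, Rational(1, 2)))), -7), -31), -1) = Pow(Mul(Add(-19, Mul(-24, I, Pow(3, Rational(1, 2)))), -31), -1) = Pow(Add(589, Mul(744, I, Pow(3, Rational(1, 2)))), -1)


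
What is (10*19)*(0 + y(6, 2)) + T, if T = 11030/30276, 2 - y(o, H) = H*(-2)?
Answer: 17262835/15138 ≈ 1140.4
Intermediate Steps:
y(o, H) = 2 + 2*H (y(o, H) = 2 - H*(-2) = 2 - (-2)*H = 2 + 2*H)
T = 5515/15138 (T = 11030*(1/30276) = 5515/15138 ≈ 0.36432)
(10*19)*(0 + y(6, 2)) + T = (10*19)*(0 + (2 + 2*2)) + 5515/15138 = 190*(0 + (2 + 4)) + 5515/15138 = 190*(0 + 6) + 5515/15138 = 190*6 + 5515/15138 = 1140 + 5515/15138 = 17262835/15138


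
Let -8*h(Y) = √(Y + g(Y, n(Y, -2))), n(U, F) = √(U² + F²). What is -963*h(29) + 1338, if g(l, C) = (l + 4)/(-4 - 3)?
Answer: 1338 + 963*√1190/56 ≈ 1931.2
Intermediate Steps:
n(U, F) = √(F² + U²)
g(l, C) = -4/7 - l/7 (g(l, C) = (4 + l)/(-7) = (4 + l)*(-⅐) = -4/7 - l/7)
h(Y) = -√(-4/7 + 6*Y/7)/8 (h(Y) = -√(Y + (-4/7 - Y/7))/8 = -√(-4/7 + 6*Y/7)/8)
-963*h(29) + 1338 = -(-963)*√(-28 + 42*29)/56 + 1338 = -(-963)*√(-28 + 1218)/56 + 1338 = -(-963)*√1190/56 + 1338 = 963*√1190/56 + 1338 = 1338 + 963*√1190/56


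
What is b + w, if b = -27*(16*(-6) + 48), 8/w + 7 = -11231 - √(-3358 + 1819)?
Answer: 54559057088/42098061 + 8*I*√19/14032687 ≈ 1296.0 + 2.485e-6*I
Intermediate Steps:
w = 8/(-11238 - 9*I*√19) (w = 8/(-7 + (-11231 - √(-3358 + 1819))) = 8/(-7 + (-11231 - √(-1539))) = 8/(-7 + (-11231 - 9*I*√19)) = 8/(-11238 - 9*I*√19) ≈ -0.00071186 + 2.485e-6*I)
b = 1296 (b = -27*(-96 + 48) = -27*(-48) = 1296)
b + w = 1296 + (-29968/42098061 + 8*I*√19/14032687) = 54559057088/42098061 + 8*I*√19/14032687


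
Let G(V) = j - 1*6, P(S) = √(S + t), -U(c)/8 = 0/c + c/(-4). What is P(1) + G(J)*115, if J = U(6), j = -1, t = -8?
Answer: -805 + I*√7 ≈ -805.0 + 2.6458*I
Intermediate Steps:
U(c) = 2*c (U(c) = -8*(0/c + c/(-4)) = -8*(0 + c*(-¼)) = -8*(0 - c/4) = -(-2)*c = 2*c)
J = 12 (J = 2*6 = 12)
P(S) = √(-8 + S) (P(S) = √(S - 8) = √(-8 + S))
G(V) = -7 (G(V) = -1 - 1*6 = -1 - 6 = -7)
P(1) + G(J)*115 = √(-8 + 1) - 7*115 = √(-7) - 805 = I*√7 - 805 = -805 + I*√7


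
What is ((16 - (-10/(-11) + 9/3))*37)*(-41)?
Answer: -201761/11 ≈ -18342.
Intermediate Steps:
((16 - (-10/(-11) + 9/3))*37)*(-41) = ((16 - (-10*(-1/11) + 9*(⅓)))*37)*(-41) = ((16 - (10/11 + 3))*37)*(-41) = ((16 - 1*43/11)*37)*(-41) = ((16 - 43/11)*37)*(-41) = ((133/11)*37)*(-41) = (4921/11)*(-41) = -201761/11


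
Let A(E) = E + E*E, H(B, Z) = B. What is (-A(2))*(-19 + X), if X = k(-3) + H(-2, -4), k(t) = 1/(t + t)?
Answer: 127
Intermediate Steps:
k(t) = 1/(2*t)
A(E) = E + E**2
X = -13/6 (X = (1/2)/(-3) - 2 = (1/2)*(-1/3) - 2 = -1/6 - 2 = -13/6 ≈ -2.1667)
(-A(2))*(-19 + X) = (-2*(1 + 2))*(-19 - 13/6) = -2*3*(-127/6) = -1*6*(-127/6) = -6*(-127/6) = 127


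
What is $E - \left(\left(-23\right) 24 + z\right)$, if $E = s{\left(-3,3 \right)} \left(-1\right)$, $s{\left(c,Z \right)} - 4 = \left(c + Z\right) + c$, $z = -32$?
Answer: $583$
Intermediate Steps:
$s{\left(c,Z \right)} = 4 + Z + 2 c$ ($s{\left(c,Z \right)} = 4 + \left(\left(c + Z\right) + c\right) = 4 + \left(\left(Z + c\right) + c\right) = 4 + \left(Z + 2 c\right) = 4 + Z + 2 c$)
$E = -1$ ($E = \left(4 + 3 + 2 \left(-3\right)\right) \left(-1\right) = \left(4 + 3 - 6\right) \left(-1\right) = 1 \left(-1\right) = -1$)
$E - \left(\left(-23\right) 24 + z\right) = -1 - \left(\left(-23\right) 24 - 32\right) = -1 - \left(-552 - 32\right) = -1 - -584 = -1 + 584 = 583$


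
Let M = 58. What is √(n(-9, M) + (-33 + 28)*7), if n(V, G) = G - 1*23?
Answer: 0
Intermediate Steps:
n(V, G) = -23 + G (n(V, G) = G - 23 = -23 + G)
√(n(-9, M) + (-33 + 28)*7) = √((-23 + 58) + (-33 + 28)*7) = √(35 - 5*7) = √(35 - 35) = √0 = 0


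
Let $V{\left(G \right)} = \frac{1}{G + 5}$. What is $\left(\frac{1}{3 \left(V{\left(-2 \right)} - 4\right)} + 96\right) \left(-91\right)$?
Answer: $- \frac{96005}{11} \approx -8727.7$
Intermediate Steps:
$V{\left(G \right)} = \frac{1}{5 + G}$
$\left(\frac{1}{3 \left(V{\left(-2 \right)} - 4\right)} + 96\right) \left(-91\right) = \left(\frac{1}{3 \left(\frac{1}{5 - 2} - 4\right)} + 96\right) \left(-91\right) = \left(\frac{1}{3 \left(\frac{1}{3} - 4\right)} + 96\right) \left(-91\right) = \left(\frac{1}{3 \left(- \frac{11}{3}\right)} + 96\right) \left(-91\right) = \left(\frac{1}{-11} + 96\right) \left(-91\right) = \left(- \frac{1}{11} + 96\right) \left(-91\right) = \frac{1055}{11} \left(-91\right) = - \frac{96005}{11}$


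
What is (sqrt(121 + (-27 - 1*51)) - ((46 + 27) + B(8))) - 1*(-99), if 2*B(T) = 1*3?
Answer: 49/2 + sqrt(43) ≈ 31.057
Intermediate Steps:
B(T) = 3/2 (B(T) = (1*3)/2 = (1/2)*3 = 3/2)
(sqrt(121 + (-27 - 1*51)) - ((46 + 27) + B(8))) - 1*(-99) = (sqrt(121 + (-27 - 1*51)) - ((46 + 27) + 3/2)) - 1*(-99) = (sqrt(121 + (-27 - 51)) - (73 + 3/2)) + 99 = (sqrt(121 - 78) - 1*149/2) + 99 = (sqrt(43) - 149/2) + 99 = (-149/2 + sqrt(43)) + 99 = 49/2 + sqrt(43)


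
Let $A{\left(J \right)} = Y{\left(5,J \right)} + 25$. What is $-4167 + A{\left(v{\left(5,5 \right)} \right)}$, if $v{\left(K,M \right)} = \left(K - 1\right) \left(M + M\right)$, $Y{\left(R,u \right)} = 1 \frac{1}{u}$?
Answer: $- \frac{165679}{40} \approx -4142.0$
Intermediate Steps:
$Y{\left(R,u \right)} = \frac{1}{u}$
$v{\left(K,M \right)} = 2 M \left(-1 + K\right)$ ($v{\left(K,M \right)} = \left(-1 + K\right) 2 M = 2 M \left(-1 + K\right)$)
$A{\left(J \right)} = 25 + \frac{1}{J}$ ($A{\left(J \right)} = \frac{1}{J} + 25 = 25 + \frac{1}{J}$)
$-4167 + A{\left(v{\left(5,5 \right)} \right)} = -4167 + \left(25 + \frac{1}{2 \cdot 5 \left(-1 + 5\right)}\right) = -4167 + \left(25 + \frac{1}{2 \cdot 5 \cdot 4}\right) = -4167 + \left(25 + \frac{1}{40}\right) = -4167 + \frac{1001}{40} = - \frac{165679}{40}$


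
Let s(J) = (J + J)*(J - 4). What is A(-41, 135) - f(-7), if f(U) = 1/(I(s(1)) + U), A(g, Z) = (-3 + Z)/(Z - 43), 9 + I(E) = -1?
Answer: 584/391 ≈ 1.4936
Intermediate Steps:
s(J) = 2*J*(-4 + J) (s(J) = (2*J)*(-4 + J) = 2*J*(-4 + J))
I(E) = -10 (I(E) = -9 - 1 = -10)
A(g, Z) = (-3 + Z)/(-43 + Z)
f(U) = 1/(-10 + U)
A(-41, 135) - f(-7) = (-3 + 135)/(-43 + 135) - 1/(-10 - 7) = 132/92 - 1/(-17) = (1/92)*132 - 1*(-1/17) = 33/23 + 1/17 = 584/391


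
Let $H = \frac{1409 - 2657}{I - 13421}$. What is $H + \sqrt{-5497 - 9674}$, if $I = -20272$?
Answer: $\frac{416}{11231} + i \sqrt{15171} \approx 0.03704 + 123.17 i$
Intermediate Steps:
$H = \frac{416}{11231}$ ($H = \frac{1409 - 2657}{-20272 - 13421} = - \frac{1248}{-33693} = \left(-1248\right) \left(- \frac{1}{33693}\right) = \frac{416}{11231} \approx 0.03704$)
$H + \sqrt{-5497 - 9674} = \frac{416}{11231} + \sqrt{-5497 - 9674} = \frac{416}{11231} + \sqrt{-15171} = \frac{416}{11231} + i \sqrt{15171}$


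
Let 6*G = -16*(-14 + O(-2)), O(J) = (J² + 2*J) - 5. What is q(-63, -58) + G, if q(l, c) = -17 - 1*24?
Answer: 29/3 ≈ 9.6667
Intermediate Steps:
O(J) = -5 + J² + 2*J
q(l, c) = -41 (q(l, c) = -17 - 24 = -41)
G = 152/3 (G = (-16*(-14 + (-5 + (-2)² + 2*(-2))))/6 = (-16*(-14 + (-5 + 4 - 4)))/6 = (-16*(-14 - 5))/6 = (-16*(-19))/6 = (⅙)*304 = 152/3 ≈ 50.667)
q(-63, -58) + G = -41 + 152/3 = 29/3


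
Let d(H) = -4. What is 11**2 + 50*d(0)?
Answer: -79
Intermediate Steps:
11**2 + 50*d(0) = 11**2 + 50*(-4) = 121 - 200 = -79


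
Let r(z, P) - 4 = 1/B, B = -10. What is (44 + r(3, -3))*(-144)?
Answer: -34488/5 ≈ -6897.6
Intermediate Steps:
r(z, P) = 39/10 (r(z, P) = 4 + 1/(-10) = 4 - 1/10 = 39/10)
(44 + r(3, -3))*(-144) = (44 + 39/10)*(-144) = (479/10)*(-144) = -34488/5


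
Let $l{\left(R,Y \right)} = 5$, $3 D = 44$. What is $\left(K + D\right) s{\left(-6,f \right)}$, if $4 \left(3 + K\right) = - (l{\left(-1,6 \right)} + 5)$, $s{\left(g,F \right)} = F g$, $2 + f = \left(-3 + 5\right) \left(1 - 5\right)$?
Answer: $550$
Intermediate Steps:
$D = \frac{44}{3}$ ($D = \frac{1}{3} \cdot 44 = \frac{44}{3} \approx 14.667$)
$f = -10$ ($f = -2 + \left(-3 + 5\right) \left(1 - 5\right) = -2 + 2 \left(-4\right) = -2 - 8 = -10$)
$K = - \frac{11}{2}$ ($K = -3 + \frac{\left(-1\right) \left(5 + 5\right)}{4} = -3 + \frac{\left(-1\right) 10}{4} = -3 + \frac{1}{4} \left(-10\right) = -3 - \frac{5}{2} = - \frac{11}{2} \approx -5.5$)
$\left(K + D\right) s{\left(-6,f \right)} = \left(- \frac{11}{2} + \frac{44}{3}\right) \left(\left(-10\right) \left(-6\right)\right) = \frac{55}{6} \cdot 60 = 550$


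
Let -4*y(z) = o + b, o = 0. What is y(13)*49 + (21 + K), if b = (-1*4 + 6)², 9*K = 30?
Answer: -74/3 ≈ -24.667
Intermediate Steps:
K = 10/3 (K = (⅑)*30 = 10/3 ≈ 3.3333)
b = 4 (b = (-4 + 6)² = 2² = 4)
y(z) = -1 (y(z) = -(0 + 4)/4 = -¼*4 = -1)
y(13)*49 + (21 + K) = -1*49 + (21 + 10/3) = -49 + 73/3 = -74/3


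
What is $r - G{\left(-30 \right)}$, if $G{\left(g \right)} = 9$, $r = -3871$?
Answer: $-3880$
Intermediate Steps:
$r - G{\left(-30 \right)} = -3871 - 9 = -3880$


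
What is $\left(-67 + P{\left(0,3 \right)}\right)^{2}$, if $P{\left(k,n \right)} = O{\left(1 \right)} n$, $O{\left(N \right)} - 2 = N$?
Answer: $3364$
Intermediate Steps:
$O{\left(N \right)} = 2 + N$
$P{\left(k,n \right)} = 3 n$ ($P{\left(k,n \right)} = \left(2 + 1\right) n = 3 n$)
$\left(-67 + P{\left(0,3 \right)}\right)^{2} = \left(-67 + 3 \cdot 3\right)^{2} = \left(-67 + 9\right)^{2} = \left(-58\right)^{2} = 3364$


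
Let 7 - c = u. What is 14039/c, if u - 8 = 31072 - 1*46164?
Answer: 14039/15091 ≈ 0.93029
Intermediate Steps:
u = -15084 (u = 8 + (31072 - 1*46164) = 8 + (31072 - 46164) = 8 - 15092 = -15084)
c = 15091 (c = 7 - 1*(-15084) = 7 + 15084 = 15091)
14039/c = 14039/15091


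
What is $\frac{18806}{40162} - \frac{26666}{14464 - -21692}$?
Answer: $- \frac{97752539}{363024318} \approx -0.26927$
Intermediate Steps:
$\frac{18806}{40162} - \frac{26666}{14464 - -21692} = 18806 \cdot \frac{1}{40162} - \frac{26666}{14464 + 21692} = \frac{9403}{20081} - \frac{26666}{36156} = \frac{9403}{20081} - \frac{13333}{18078} = - \frac{97752539}{363024318}$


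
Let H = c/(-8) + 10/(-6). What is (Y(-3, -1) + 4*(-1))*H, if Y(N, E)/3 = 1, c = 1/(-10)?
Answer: 397/240 ≈ 1.6542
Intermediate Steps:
c = -⅒ ≈ -0.10000
Y(N, E) = 3 (Y(N, E) = 3*1 = 3)
H = -397/240 (H = -⅒/(-8) + 10/(-6) = -⅒*(-⅛) + 10*(-⅙) = 1/80 - 5/3 = -397/240 ≈ -1.6542)
(Y(-3, -1) + 4*(-1))*H = (3 + 4*(-1))*(-397/240) = (3 - 4)*(-397/240) = -1*(-397/240) = 397/240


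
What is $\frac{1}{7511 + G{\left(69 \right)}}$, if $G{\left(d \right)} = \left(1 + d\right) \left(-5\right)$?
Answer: $\frac{1}{7161} \approx 0.00013965$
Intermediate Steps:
$G{\left(d \right)} = -5 - 5 d$
$\frac{1}{7511 + G{\left(69 \right)}} = \frac{1}{7511 - 350} = \frac{1}{7161}$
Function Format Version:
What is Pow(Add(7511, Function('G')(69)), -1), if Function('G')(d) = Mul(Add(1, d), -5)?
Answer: Rational(1, 7161) ≈ 0.00013965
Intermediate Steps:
Function('G')(d) = Add(-5, Mul(-5, d))
Pow(Add(7511, Function('G')(69)), -1) = Pow(Add(7511, Add(-5, Mul(-5, 69))), -1) = Pow(Add(7511, Add(-5, -345)), -1) = Pow(Add(7511, -350), -1) = Pow(7161, -1) = Rational(1, 7161)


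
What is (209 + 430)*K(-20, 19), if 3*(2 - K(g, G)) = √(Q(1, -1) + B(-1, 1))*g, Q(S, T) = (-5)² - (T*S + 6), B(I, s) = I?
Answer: 1278 + 4260*√19 ≈ 19847.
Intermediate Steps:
Q(S, T) = 19 - S*T (Q(S, T) = 25 - (S*T + 6) = 25 - (6 + S*T) = 25 + (-6 - S*T) = 19 - S*T)
K(g, G) = 2 - g*√19/3 (K(g, G) = 2 - √((19 - 1*1*(-1)) - 1)*g/3 = 2 - √((19 + 1) - 1)*g/3 = 2 - √(20 - 1)*g/3 = 2 - √19*g/3 = 2 - g*√19/3)
(209 + 430)*K(-20, 19) = (209 + 430)*(2 - ⅓*(-20)*√19) = 639*(2 + 20*√19/3) = 1278 + 4260*√19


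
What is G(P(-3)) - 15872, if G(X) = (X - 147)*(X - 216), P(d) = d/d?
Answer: 15518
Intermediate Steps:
P(d) = 1
G(X) = (-216 + X)*(-147 + X) (G(X) = (-147 + X)*(-216 + X) = (-216 + X)*(-147 + X))
G(P(-3)) - 15872 = (31752 + 1² - 363*1) - 15872 = (31752 + 1 - 363) - 15872 = 31390 - 15872 = 15518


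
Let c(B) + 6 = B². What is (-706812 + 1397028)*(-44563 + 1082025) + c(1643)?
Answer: 716075571235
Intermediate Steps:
c(B) = -6 + B²
(-706812 + 1397028)*(-44563 + 1082025) + c(1643) = (-706812 + 1397028)*(-44563 + 1082025) + (-6 + 1643²) = 690216*1037462 + (-6 + 2699449) = 716072871792 + 2699443 = 716075571235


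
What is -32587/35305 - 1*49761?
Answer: -1756844692/35305 ≈ -49762.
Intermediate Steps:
-32587/35305 - 1*49761 = -32587*1/35305 - 49761 = -32587/35305 - 49761 = -1756844692/35305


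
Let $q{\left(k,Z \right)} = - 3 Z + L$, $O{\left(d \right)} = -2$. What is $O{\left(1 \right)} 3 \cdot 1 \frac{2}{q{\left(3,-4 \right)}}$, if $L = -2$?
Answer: $- \frac{6}{5} \approx -1.2$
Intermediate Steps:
$q{\left(k,Z \right)} = -2 - 3 Z$ ($q{\left(k,Z \right)} = - 3 Z - 2 = -2 - 3 Z$)
$O{\left(1 \right)} 3 \cdot 1 \frac{2}{q{\left(3,-4 \right)}} = - 2 \cdot 3 \cdot 1 \frac{2}{-2 - -12} = \left(-2\right) 3 \frac{2}{-2 + 12} = - 6 \cdot \frac{2}{10} = - 6 \cdot 2 \cdot \frac{1}{10} = \left(-6\right) \frac{1}{5} = - \frac{6}{5}$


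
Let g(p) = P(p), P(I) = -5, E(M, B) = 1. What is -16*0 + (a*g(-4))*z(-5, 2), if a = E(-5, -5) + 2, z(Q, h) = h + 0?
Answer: -30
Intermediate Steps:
g(p) = -5
z(Q, h) = h
a = 3 (a = 1 + 2 = 3)
-16*0 + (a*g(-4))*z(-5, 2) = -16*0 + (3*(-5))*2 = 0 - 15*2 = 0 - 30 = -30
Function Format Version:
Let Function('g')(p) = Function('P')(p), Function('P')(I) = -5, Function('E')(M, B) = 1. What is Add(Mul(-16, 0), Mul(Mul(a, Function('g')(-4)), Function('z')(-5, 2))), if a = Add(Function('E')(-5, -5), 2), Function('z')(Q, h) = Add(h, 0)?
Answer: -30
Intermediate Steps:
Function('g')(p) = -5
Function('z')(Q, h) = h
a = 3 (a = Add(1, 2) = 3)
Add(Mul(-16, 0), Mul(Mul(a, Function('g')(-4)), Function('z')(-5, 2))) = Add(Mul(-16, 0), Mul(Mul(3, -5), 2)) = Add(0, Mul(-15, 2)) = Add(0, -30) = -30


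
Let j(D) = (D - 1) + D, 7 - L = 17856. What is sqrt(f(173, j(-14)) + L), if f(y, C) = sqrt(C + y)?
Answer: I*sqrt(17837) ≈ 133.56*I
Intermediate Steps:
L = -17849 (L = 7 - 1*17856 = 7 - 17856 = -17849)
j(D) = -1 + 2*D (j(D) = (-1 + D) + D = -1 + 2*D)
sqrt(f(173, j(-14)) + L) = sqrt(sqrt((-1 + 2*(-14)) + 173) - 17849) = sqrt(sqrt((-1 - 28) + 173) - 17849) = sqrt(sqrt(-29 + 173) - 17849) = sqrt(sqrt(144) - 17849) = sqrt(12 - 17849) = sqrt(-17837) = I*sqrt(17837)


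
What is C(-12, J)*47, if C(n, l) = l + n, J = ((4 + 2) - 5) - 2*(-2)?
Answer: -329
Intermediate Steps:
J = 5 (J = (6 - 5) + 4 = 1 + 4 = 5)
C(-12, J)*47 = (5 - 12)*47 = -7*47 = -329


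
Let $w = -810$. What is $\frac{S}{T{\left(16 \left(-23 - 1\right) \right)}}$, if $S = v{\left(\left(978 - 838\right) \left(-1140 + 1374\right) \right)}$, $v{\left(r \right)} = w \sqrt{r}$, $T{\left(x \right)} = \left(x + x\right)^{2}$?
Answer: $- \frac{135 \sqrt{910}}{16384} \approx -0.24856$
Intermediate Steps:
$T{\left(x \right)} = 4 x^{2}$ ($T{\left(x \right)} = \left(2 x\right)^{2} = 4 x^{2}$)
$v{\left(r \right)} = - 810 \sqrt{r}$
$S = - 4860 \sqrt{910}$ ($S = - 810 \sqrt{\left(978 - 838\right) \left(-1140 + 1374\right)} = - 810 \sqrt{140 \cdot 234} = - 810 \sqrt{32760} = - 810 \cdot 6 \sqrt{910} = - 4860 \sqrt{910} \approx -1.4661 \cdot 10^{5}$)
$\frac{S}{T{\left(16 \left(-23 - 1\right) \right)}} = \frac{\left(-4860\right) \sqrt{910}}{4 \left(16 \left(-23 - 1\right)\right)^{2}} = \frac{\left(-4860\right) \sqrt{910}}{4 \left(16 \left(-24\right)\right)^{2}} = \frac{\left(-4860\right) \sqrt{910}}{4 \left(-384\right)^{2}} = \frac{\left(-4860\right) \sqrt{910}}{4 \cdot 147456} = \frac{\left(-4860\right) \sqrt{910}}{589824} = - 4860 \sqrt{910} \cdot \frac{1}{589824} = - \frac{135 \sqrt{910}}{16384}$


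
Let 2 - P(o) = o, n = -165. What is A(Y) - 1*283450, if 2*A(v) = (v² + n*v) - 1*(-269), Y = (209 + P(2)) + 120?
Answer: -512675/2 ≈ -2.5634e+5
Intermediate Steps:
P(o) = 2 - o
Y = 329 (Y = (209 + (2 - 1*2)) + 120 = (209 + (2 - 2)) + 120 = (209 + 0) + 120 = 209 + 120 = 329)
A(v) = 269/2 + v²/2 - 165*v/2 (A(v) = ((v² - 165*v) - 1*(-269))/2 = ((v² - 165*v) + 269)/2 = (269 + v² - 165*v)/2 = 269/2 + v²/2 - 165*v/2)
A(Y) - 1*283450 = (269/2 + (½)*329² - 165/2*329) - 1*283450 = (269/2 + (½)*108241 - 54285/2) - 283450 = (269/2 + 108241/2 - 54285/2) - 283450 = 54225/2 - 283450 = -512675/2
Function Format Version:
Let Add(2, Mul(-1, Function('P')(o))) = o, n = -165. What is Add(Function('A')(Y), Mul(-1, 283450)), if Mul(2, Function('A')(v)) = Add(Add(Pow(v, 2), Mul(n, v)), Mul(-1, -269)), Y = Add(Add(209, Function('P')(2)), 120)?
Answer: Rational(-512675, 2) ≈ -2.5634e+5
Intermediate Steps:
Function('P')(o) = Add(2, Mul(-1, o))
Y = 329 (Y = Add(Add(209, Add(2, Mul(-1, 2))), 120) = Add(Add(209, Add(2, -2)), 120) = Add(Add(209, 0), 120) = Add(209, 120) = 329)
Function('A')(v) = Add(Rational(269, 2), Mul(Rational(1, 2), Pow(v, 2)), Mul(Rational(-165, 2), v)) (Function('A')(v) = Mul(Rational(1, 2), Add(Add(Pow(v, 2), Mul(-165, v)), Mul(-1, -269))) = Mul(Rational(1, 2), Add(Add(Pow(v, 2), Mul(-165, v)), 269)) = Mul(Rational(1, 2), Add(269, Pow(v, 2), Mul(-165, v))) = Add(Rational(269, 2), Mul(Rational(1, 2), Pow(v, 2)), Mul(Rational(-165, 2), v)))
Add(Function('A')(Y), Mul(-1, 283450)) = Add(Add(Rational(269, 2), Mul(Rational(1, 2), Pow(329, 2)), Mul(Rational(-165, 2), 329)), Mul(-1, 283450)) = Add(Add(Rational(269, 2), Mul(Rational(1, 2), 108241), Rational(-54285, 2)), -283450) = Add(Add(Rational(269, 2), Rational(108241, 2), Rational(-54285, 2)), -283450) = Add(Rational(54225, 2), -283450) = Rational(-512675, 2)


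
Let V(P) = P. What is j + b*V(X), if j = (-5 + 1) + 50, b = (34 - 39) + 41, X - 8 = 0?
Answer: 334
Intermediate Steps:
X = 8 (X = 8 + 0 = 8)
b = 36 (b = -5 + 41 = 36)
j = 46 (j = -4 + 50 = 46)
j + b*V(X) = 46 + 36*8 = 46 + 288 = 334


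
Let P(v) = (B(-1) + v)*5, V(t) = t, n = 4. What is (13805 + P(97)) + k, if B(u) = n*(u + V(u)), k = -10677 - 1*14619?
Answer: -11046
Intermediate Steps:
k = -25296 (k = -10677 - 14619 = -25296)
B(u) = 8*u (B(u) = 4*(u + u) = 4*(2*u) = 8*u)
P(v) = -40 + 5*v (P(v) = (8*(-1) + v)*5 = (-8 + v)*5 = -40 + 5*v)
(13805 + P(97)) + k = (13805 + (-40 + 5*97)) - 25296 = (13805 + (-40 + 485)) - 25296 = (13805 + 445) - 25296 = 14250 - 25296 = -11046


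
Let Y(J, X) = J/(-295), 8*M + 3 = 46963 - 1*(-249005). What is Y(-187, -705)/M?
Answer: 1496/87309675 ≈ 1.7134e-5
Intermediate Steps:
M = 295965/8 (M = -3/8 + (46963 - 1*(-249005))/8 = -3/8 + (46963 + 249005)/8 = -3/8 + (⅛)*295968 = -3/8 + 36996 = 295965/8 ≈ 36996.)
Y(J, X) = -J/295 (Y(J, X) = J*(-1/295) = -J/295)
Y(-187, -705)/M = (-1/295*(-187))/(295965/8) = (187/295)*(8/295965) = 1496/87309675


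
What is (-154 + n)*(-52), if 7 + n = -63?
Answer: 11648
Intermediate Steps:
n = -70 (n = -7 - 63 = -70)
(-154 + n)*(-52) = (-154 - 70)*(-52) = -224*(-52) = 11648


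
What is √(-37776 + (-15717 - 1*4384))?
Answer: I*√57877 ≈ 240.58*I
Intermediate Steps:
√(-37776 + (-15717 - 1*4384)) = √(-37776 + (-15717 - 4384)) = √(-37776 - 20101) = √(-57877) = I*√57877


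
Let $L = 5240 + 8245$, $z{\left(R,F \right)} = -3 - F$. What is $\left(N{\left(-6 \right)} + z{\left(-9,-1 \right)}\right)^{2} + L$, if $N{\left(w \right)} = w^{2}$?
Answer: $14641$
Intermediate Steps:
$L = 13485$
$\left(N{\left(-6 \right)} + z{\left(-9,-1 \right)}\right)^{2} + L = \left(\left(-6\right)^{2} - 2\right)^{2} + 13485 = \left(36 + \left(-3 + 1\right)\right)^{2} + 13485 = \left(36 - 2\right)^{2} + 13485 = 34^{2} + 13485 = 1156 + 13485 = 14641$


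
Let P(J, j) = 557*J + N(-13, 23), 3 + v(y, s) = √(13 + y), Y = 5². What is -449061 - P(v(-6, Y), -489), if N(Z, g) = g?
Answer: -447413 - 557*√7 ≈ -4.4889e+5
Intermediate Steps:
Y = 25
v(y, s) = -3 + √(13 + y)
P(J, j) = 23 + 557*J (P(J, j) = 557*J + 23 = 23 + 557*J)
-449061 - P(v(-6, Y), -489) = -449061 - (23 + 557*(-3 + √(13 - 6))) = -449061 - (23 + 557*(-3 + √7)) = -449061 - (23 + (-1671 + 557*√7)) = -449061 - (-1648 + 557*√7) = -449061 + (1648 - 557*√7) = -447413 - 557*√7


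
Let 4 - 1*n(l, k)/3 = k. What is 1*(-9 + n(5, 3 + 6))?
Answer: -24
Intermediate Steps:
n(l, k) = 12 - 3*k
1*(-9 + n(5, 3 + 6)) = 1*(-9 + (12 - 3*(3 + 6))) = 1*(-9 + (12 - 3*9)) = 1*(-9 + (12 - 27)) = 1*(-9 - 15) = 1*(-24) = -24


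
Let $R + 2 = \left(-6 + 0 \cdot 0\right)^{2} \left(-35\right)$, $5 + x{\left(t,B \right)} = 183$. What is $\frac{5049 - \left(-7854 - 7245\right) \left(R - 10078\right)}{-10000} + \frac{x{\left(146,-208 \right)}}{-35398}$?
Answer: $\frac{3030379607089}{176990000} \approx 17122.0$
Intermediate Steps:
$x{\left(t,B \right)} = 178$ ($x{\left(t,B \right)} = -5 + 183 = 178$)
$R = -1262$ ($R = -2 + \left(-6 + 0 \cdot 0\right)^{2} \left(-35\right) = -2 + \left(-6 + 0\right)^{2} \left(-35\right) = -2 + \left(-6\right)^{2} \left(-35\right) = -2 + 36 \left(-35\right) = -2 - 1260 = -1262$)
$\frac{5049 - \left(-7854 - 7245\right) \left(R - 10078\right)}{-10000} + \frac{x{\left(146,-208 \right)}}{-35398} = \frac{5049 - \left(-7854 - 7245\right) \left(-1262 - 10078\right)}{-10000} + \frac{178}{-35398} = \left(5049 - \left(-15099\right) \left(-11340\right)\right) \left(- \frac{1}{10000}\right) + 178 \left(- \frac{1}{35398}\right) = \left(5049 - 171222660\right) \left(- \frac{1}{10000}\right) - \frac{89}{17699} = \left(-171217611\right) \left(- \frac{1}{10000}\right) - \frac{89}{17699} = \frac{171217611}{10000} - \frac{89}{17699} = \frac{3030379607089}{176990000}$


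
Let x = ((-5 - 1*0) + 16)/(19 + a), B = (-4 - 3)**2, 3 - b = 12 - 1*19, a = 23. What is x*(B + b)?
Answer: 649/42 ≈ 15.452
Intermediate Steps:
b = 10 (b = 3 - (12 - 1*19) = 3 - (12 - 19) = 3 - 1*(-7) = 3 + 7 = 10)
B = 49 (B = (-7)**2 = 49)
x = 11/42 (x = ((-5 - 1*0) + 16)/(19 + 23) = ((-5 + 0) + 16)/42 = (-5 + 16)*(1/42) = 11*(1/42) = 11/42 ≈ 0.26190)
x*(B + b) = 11*(49 + 10)/42 = (11/42)*59 = 649/42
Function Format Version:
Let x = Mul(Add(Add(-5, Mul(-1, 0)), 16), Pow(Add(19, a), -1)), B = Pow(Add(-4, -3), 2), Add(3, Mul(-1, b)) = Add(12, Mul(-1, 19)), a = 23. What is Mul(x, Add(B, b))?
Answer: Rational(649, 42) ≈ 15.452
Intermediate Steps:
b = 10 (b = Add(3, Mul(-1, Add(12, Mul(-1, 19)))) = Add(3, Mul(-1, Add(12, -19))) = Add(3, Mul(-1, -7)) = Add(3, 7) = 10)
B = 49 (B = Pow(-7, 2) = 49)
x = Rational(11, 42) (x = Mul(Add(Add(-5, Mul(-1, 0)), 16), Pow(Add(19, 23), -1)) = Mul(Add(Add(-5, 0), 16), Pow(42, -1)) = Mul(Add(-5, 16), Rational(1, 42)) = Mul(11, Rational(1, 42)) = Rational(11, 42) ≈ 0.26190)
Mul(x, Add(B, b)) = Mul(Rational(11, 42), Add(49, 10)) = Mul(Rational(11, 42), 59) = Rational(649, 42)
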